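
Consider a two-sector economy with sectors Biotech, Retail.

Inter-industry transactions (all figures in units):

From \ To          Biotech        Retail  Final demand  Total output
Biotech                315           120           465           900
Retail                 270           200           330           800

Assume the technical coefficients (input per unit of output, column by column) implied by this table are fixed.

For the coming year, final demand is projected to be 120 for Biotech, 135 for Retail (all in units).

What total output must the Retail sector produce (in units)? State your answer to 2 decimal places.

x_2 = 279.66

Technical coefficients a_ij = z_ij / X_j:
  a_11 = 315/900 = 0.35, a_21 = 270/900 = 0.30
  a_12 = 120/800 = 0.15, a_22 = 200/800 = 0.25
I − A =
  [   0.65    -0.15]
  [  -0.30     0.75]
det(I−A) = (0.65)(0.75) − (-0.15)(-0.30) = 0.4425
adj(I−A) = [[0.75, 0.15], [0.30, 0.65]]
(I − A)⁻¹ = adj(I−A) / det(I−A) ≈
  [   1.6949     0.3390]
  [   0.6780     1.4689]
x = (I − A)⁻¹ d = adj(I−A)·d / det(I−A), with det(I−A) = 0.4425:
  x_1 = (0.75·120 + 0.15·135) / 0.4425 = 110.25 / 0.4425 ≈ 249.15
  x_2 = (0.30·120 + 0.65·135) / 0.4425 = 123.75 / 0.4425 ≈ 279.66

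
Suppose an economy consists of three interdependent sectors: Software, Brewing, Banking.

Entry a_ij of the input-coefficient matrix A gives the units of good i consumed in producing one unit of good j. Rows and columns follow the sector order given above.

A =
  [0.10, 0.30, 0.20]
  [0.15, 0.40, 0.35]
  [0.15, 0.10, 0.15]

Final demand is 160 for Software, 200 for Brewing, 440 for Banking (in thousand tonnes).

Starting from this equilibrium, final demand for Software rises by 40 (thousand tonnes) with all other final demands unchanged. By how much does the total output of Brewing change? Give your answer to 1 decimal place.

Δx_2 = 20.4

I − A =
  [   0.90    -0.30    -0.20]
  [  -0.15     0.60    -0.35]
  [  -0.15    -0.10     0.85]
Cofactors of I−A, C_ij = (−1)^(i+j)·(minor ij) (rows/columns in the sector order above):
  C_11 = (0.60)(0.85) − (-0.35)(-0.10) = 0.4750
  C_12 = −[(-0.15)(0.85) − (-0.35)(-0.15)] = 0.1800
  C_13 = (-0.15)(-0.10) − (0.60)(-0.15) = 0.1050
  C_21 = −[(-0.30)(0.85) − (-0.20)(-0.10)] = 0.2750
  C_22 = (0.90)(0.85) − (-0.20)(-0.15) = 0.7350
  C_23 = −[(0.90)(-0.10) − (-0.30)(-0.15)] = 0.1350
  C_31 = (-0.30)(-0.35) − (-0.20)(0.60) = 0.2250
  C_32 = −[(0.90)(-0.35) − (-0.20)(-0.15)] = 0.3450
  C_33 = (0.90)(0.60) − (-0.30)(-0.15) = 0.4950
det(I−A) = Σ_j (I−A)_1j·C_1j = (0.90)(0.4750) + (-0.30)(0.1800) + (-0.20)(0.1050) = 0.3525
adj(I−A) = Cᵀ =
  [ 0.4750   0.2750   0.2250]
  [ 0.1800   0.7350   0.3450]
  [ 0.1050   0.1350   0.4950]
(I − A)⁻¹ = adj(I−A) / det(I−A) ≈
  [   1.3475     0.7801     0.6383]
  [   0.5106     2.0851     0.9787]
  [   0.2979     0.3830     1.4043]
Δx = (I − A)⁻¹ Δd with Δd having +40 in the Software component and 0 elsewhere.
So Δx_2 = L_21 · (+40), where L_21 = adj(I−A)_21 / det(I−A) = 0.1800 / 0.3525.
Δx_2 = 0.1800 × (+40) / 0.3525 = 7.20 / 0.3525 ≈ 20.4.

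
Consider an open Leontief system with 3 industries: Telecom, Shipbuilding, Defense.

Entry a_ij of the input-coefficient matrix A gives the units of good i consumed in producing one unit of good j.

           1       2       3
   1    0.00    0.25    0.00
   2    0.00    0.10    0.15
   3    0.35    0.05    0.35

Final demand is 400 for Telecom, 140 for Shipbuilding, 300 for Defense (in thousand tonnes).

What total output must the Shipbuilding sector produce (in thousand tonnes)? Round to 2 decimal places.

x_2 = 278.18

I − A =
  [   1.00    -0.25     0.00]
  [   0.00     0.90    -0.15]
  [  -0.35    -0.05     0.65]
Cofactors of I−A, C_ij = (−1)^(i+j)·(minor ij) (rows/columns in the sector order above):
  C_11 = (0.90)(0.65) − (-0.15)(-0.05) = 0.5775
  C_12 = −[(0.00)(0.65) − (-0.15)(-0.35)] = 0.0525
  C_13 = (0.00)(-0.05) − (0.90)(-0.35) = 0.3150
  C_21 = −[(-0.25)(0.65) − (0.00)(-0.05)] = 0.1625
  C_22 = (1.00)(0.65) − (0.00)(-0.35) = 0.6500
  C_23 = −[(1.00)(-0.05) − (-0.25)(-0.35)] = 0.1375
  C_31 = (-0.25)(-0.15) − (0.00)(0.90) = 0.0375
  C_32 = −[(1.00)(-0.15) − (0.00)(0.00)] = 0.1500
  C_33 = (1.00)(0.90) − (-0.25)(0.00) = 0.9000
det(I−A) = Σ_j (I−A)_1j·C_1j = (1.00)(0.5775) + (-0.25)(0.0525) + (0.00)(0.3150) = 0.564375
adj(I−A) = Cᵀ =
  [ 0.5775   0.1625   0.0375]
  [ 0.0525   0.6500   0.1500]
  [ 0.3150   0.1375   0.9000]
(I − A)⁻¹ = adj(I−A) / det(I−A) ≈
  [   1.0233     0.2879     0.0664]
  [   0.0930     1.1517     0.2658]
  [   0.5581     0.2436     1.5947]
x = (I − A)⁻¹ d = adj(I−A)·d / det(I−A), with det(I−A) = 0.564375:
  x_1 = (0.5775·400 + 0.1625·140 + 0.0375·300) / 0.564375 = 265.00 / 0.564375 ≈ 469.55
  x_2 = (0.0525·400 + 0.6500·140 + 0.1500·300) / 0.564375 = 157.00 / 0.564375 ≈ 278.18
  x_3 = (0.3150·400 + 0.1375·140 + 0.9000·300) / 0.564375 = 415.25 / 0.564375 ≈ 735.77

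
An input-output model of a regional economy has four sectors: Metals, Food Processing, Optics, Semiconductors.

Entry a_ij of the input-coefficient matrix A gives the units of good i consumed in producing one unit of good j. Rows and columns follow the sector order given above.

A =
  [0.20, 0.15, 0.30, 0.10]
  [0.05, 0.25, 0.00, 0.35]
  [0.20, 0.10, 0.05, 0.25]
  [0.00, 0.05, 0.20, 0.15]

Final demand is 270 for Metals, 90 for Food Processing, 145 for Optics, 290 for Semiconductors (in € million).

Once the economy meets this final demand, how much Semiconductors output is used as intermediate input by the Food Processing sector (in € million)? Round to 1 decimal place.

z_SF = 19.1

I − A =
  [   0.80    -0.15    -0.30    -0.10]
  [  -0.05     0.75     0.00    -0.35]
  [  -0.20    -0.10     0.95    -0.25]
  [   0.00    -0.05    -0.20     0.85]
Compute the cofactors C_ij = (−1)^(i+j)·(3×3 minor ij) of I−A; the adjugate is their transpose:
adj(I−A) = Cᵀ =
  [ 0.544500   0.149625   0.211500   0.187875]
  [ 0.051875   0.551000   0.069750   0.253500]
  [ 0.128875   0.104500   0.489375   0.202125]
  [ 0.033375   0.057000   0.119250   0.516375]
det(I−A) = Σ_j (I−A)_1j·C_1j = (0.80)(0.544500) + (-0.15)(0.051875) + (-0.30)(0.128875) + (-0.10)(0.033375) = 0.38581875
(I − A)⁻¹ = adj(I−A) / det(I−A) ≈
  [   1.4113     0.3878     0.5482     0.4870]
  [   0.1345     1.4281     0.1808     0.6570]
  [   0.3340     0.2709     1.2684     0.5239]
  [   0.0865     0.1477     0.3091     1.3384]
First solve x = (I − A)⁻¹ d = adj(I−A)·d / det(I−A); in particular x_F = (0.051875·270 + 0.551000·90 + 0.069750·145 + 0.253500·290) / 0.38581875 = 147.225 / 0.38581875 ≈ 381.591.
Intermediate flow from S to F: z_SF = a_SF · x_F = 0.05 × 147.225 / 0.38581875 = 7.36125 / 0.38581875 ≈ 19.1.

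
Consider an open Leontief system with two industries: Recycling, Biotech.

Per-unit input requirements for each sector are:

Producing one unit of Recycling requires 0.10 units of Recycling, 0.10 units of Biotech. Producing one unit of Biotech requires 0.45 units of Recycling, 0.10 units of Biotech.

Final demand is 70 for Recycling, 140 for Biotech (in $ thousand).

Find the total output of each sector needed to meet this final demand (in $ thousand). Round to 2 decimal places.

I − A =
  [   0.90    -0.45]
  [  -0.10     0.90]
det(I−A) = (0.90)(0.90) − (-0.45)(-0.10) = 0.7650
adj(I−A) = [[0.90, 0.45], [0.10, 0.90]]
(I − A)⁻¹ = adj(I−A) / det(I−A) ≈
  [   1.1765     0.5882]
  [   0.1307     1.1765]
x = (I − A)⁻¹ d = adj(I−A)·d / det(I−A), with det(I−A) = 0.7650:
  x_R = (0.90·70 + 0.45·140) / 0.7650 = 126.00 / 0.7650 ≈ 164.71
  x_B = (0.10·70 + 0.90·140) / 0.7650 = 133.00 / 0.7650 ≈ 173.86

x_R = 164.71, x_B = 173.86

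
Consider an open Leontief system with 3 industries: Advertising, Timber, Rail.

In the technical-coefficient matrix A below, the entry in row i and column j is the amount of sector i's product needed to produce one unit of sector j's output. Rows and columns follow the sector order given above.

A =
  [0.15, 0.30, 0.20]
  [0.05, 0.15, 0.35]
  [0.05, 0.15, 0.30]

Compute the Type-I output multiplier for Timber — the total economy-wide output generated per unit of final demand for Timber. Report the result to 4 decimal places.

m_2 = 2.2222

I − A =
  [   0.85    -0.30    -0.20]
  [  -0.05     0.85    -0.35]
  [  -0.05    -0.15     0.70]
Cofactors of I−A, C_ij = (−1)^(i+j)·(minor ij) (rows/columns in the sector order above):
  C_11 = (0.85)(0.70) − (-0.35)(-0.15) = 0.5425
  C_12 = −[(-0.05)(0.70) − (-0.35)(-0.05)] = 0.0525
  C_13 = (-0.05)(-0.15) − (0.85)(-0.05) = 0.0500
  C_21 = −[(-0.30)(0.70) − (-0.20)(-0.15)] = 0.2400
  C_22 = (0.85)(0.70) − (-0.20)(-0.05) = 0.5850
  C_23 = −[(0.85)(-0.15) − (-0.30)(-0.05)] = 0.1425
  C_31 = (-0.30)(-0.35) − (-0.20)(0.85) = 0.2750
  C_32 = −[(0.85)(-0.35) − (-0.20)(-0.05)] = 0.3075
  C_33 = (0.85)(0.85) − (-0.30)(-0.05) = 0.7075
det(I−A) = Σ_j (I−A)_1j·C_1j = (0.85)(0.5425) + (-0.30)(0.0525) + (-0.20)(0.0500) = 0.435375
adj(I−A) = Cᵀ =
  [ 0.5425   0.2400   0.2750]
  [ 0.0525   0.5850   0.3075]
  [ 0.0500   0.1425   0.7075]
(I − A)⁻¹ = adj(I−A) / det(I−A) ≈
  [   1.24605     0.55125     0.63164]
  [   0.12059     1.34367     0.70629]
  [   0.11484     0.32730     1.62504]
The output multiplier for sector j is the column-j sum of the Leontief inverse (I − A)⁻¹ = adj(I−A) / det(I−A).
Column 2 of adj(I−A): (0.2400, 0.5850, 0.1425); det(I−A) = 0.435375.
m_2 = (0.2400 + 0.5850 + 0.1425) / 0.435375 = 0.9675 / 0.435375 ≈ 2.2222.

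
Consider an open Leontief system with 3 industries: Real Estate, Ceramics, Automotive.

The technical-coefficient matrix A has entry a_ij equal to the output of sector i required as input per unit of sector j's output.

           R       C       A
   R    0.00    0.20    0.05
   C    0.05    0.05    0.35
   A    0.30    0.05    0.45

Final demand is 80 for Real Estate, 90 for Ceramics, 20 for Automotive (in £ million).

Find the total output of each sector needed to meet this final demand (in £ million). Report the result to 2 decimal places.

I − A =
  [   1.00    -0.20    -0.05]
  [  -0.05     0.95    -0.35]
  [  -0.30    -0.05     0.55]
Cofactors of I−A, C_ij = (−1)^(i+j)·(minor ij) (rows/columns in the sector order above):
  C_11 = (0.95)(0.55) − (-0.35)(-0.05) = 0.5050
  C_12 = −[(-0.05)(0.55) − (-0.35)(-0.30)] = 0.1325
  C_13 = (-0.05)(-0.05) − (0.95)(-0.30) = 0.2875
  C_21 = −[(-0.20)(0.55) − (-0.05)(-0.05)] = 0.1125
  C_22 = (1.00)(0.55) − (-0.05)(-0.30) = 0.5350
  C_23 = −[(1.00)(-0.05) − (-0.20)(-0.30)] = 0.1100
  C_31 = (-0.20)(-0.35) − (-0.05)(0.95) = 0.1175
  C_32 = −[(1.00)(-0.35) − (-0.05)(-0.05)] = 0.3525
  C_33 = (1.00)(0.95) − (-0.20)(-0.05) = 0.9400
det(I−A) = Σ_j (I−A)_1j·C_1j = (1.00)(0.5050) + (-0.20)(0.1325) + (-0.05)(0.2875) = 0.464125
adj(I−A) = Cᵀ =
  [ 0.5050   0.1125   0.1175]
  [ 0.1325   0.5350   0.3525]
  [ 0.2875   0.1100   0.9400]
(I − A)⁻¹ = adj(I−A) / det(I−A) ≈
  [   1.0881     0.2424     0.2532]
  [   0.2855     1.1527     0.7595]
  [   0.6194     0.2370     2.0253]
x = (I − A)⁻¹ d = adj(I−A)·d / det(I−A), with det(I−A) = 0.464125:
  x_R = (0.5050·80 + 0.1125·90 + 0.1175·20) / 0.464125 = 52.875 / 0.464125 ≈ 113.92
  x_C = (0.1325·80 + 0.5350·90 + 0.3525·20) / 0.464125 = 65.80 / 0.464125 ≈ 141.77
  x_A = (0.2875·80 + 0.1100·90 + 0.9400·20) / 0.464125 = 51.70 / 0.464125 ≈ 111.39

x_R = 113.92, x_C = 141.77, x_A = 111.39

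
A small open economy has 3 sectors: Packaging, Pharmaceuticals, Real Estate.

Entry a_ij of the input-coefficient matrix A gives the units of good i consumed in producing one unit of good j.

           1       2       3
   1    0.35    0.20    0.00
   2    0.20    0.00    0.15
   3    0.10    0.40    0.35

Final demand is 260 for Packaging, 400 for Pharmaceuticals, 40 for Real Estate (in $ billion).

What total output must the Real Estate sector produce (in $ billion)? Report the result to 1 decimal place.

x_3 = 516.8

I − A =
  [   0.65    -0.20     0.00]
  [  -0.20     1.00    -0.15]
  [  -0.10    -0.40     0.65]
Cofactors of I−A, C_ij = (−1)^(i+j)·(minor ij) (rows/columns in the sector order above):
  C_11 = (1.00)(0.65) − (-0.15)(-0.40) = 0.5900
  C_12 = −[(-0.20)(0.65) − (-0.15)(-0.10)] = 0.1450
  C_13 = (-0.20)(-0.40) − (1.00)(-0.10) = 0.1800
  C_21 = −[(-0.20)(0.65) − (0.00)(-0.40)] = 0.1300
  C_22 = (0.65)(0.65) − (0.00)(-0.10) = 0.4225
  C_23 = −[(0.65)(-0.40) − (-0.20)(-0.10)] = 0.2800
  C_31 = (-0.20)(-0.15) − (0.00)(1.00) = 0.0300
  C_32 = −[(0.65)(-0.15) − (0.00)(-0.20)] = 0.0975
  C_33 = (0.65)(1.00) − (-0.20)(-0.20) = 0.6100
det(I−A) = Σ_j (I−A)_1j·C_1j = (0.65)(0.5900) + (-0.20)(0.1450) + (0.00)(0.1800) = 0.3545
adj(I−A) = Cᵀ =
  [ 0.5900   0.1300   0.0300]
  [ 0.1450   0.4225   0.0975]
  [ 0.1800   0.2800   0.6100]
(I − A)⁻¹ = adj(I−A) / det(I−A) ≈
  [   1.6643     0.3667     0.0846]
  [   0.4090     1.1918     0.2750]
  [   0.5078     0.7898     1.7207]
x = (I − A)⁻¹ d = adj(I−A)·d / det(I−A), with det(I−A) = 0.3545:
  x_1 = (0.5900·260 + 0.1300·400 + 0.0300·40) / 0.3545 = 206.60 / 0.3545 ≈ 582.8
  x_2 = (0.1450·260 + 0.4225·400 + 0.0975·40) / 0.3545 = 210.60 / 0.3545 ≈ 594.1
  x_3 = (0.1800·260 + 0.2800·400 + 0.6100·40) / 0.3545 = 183.20 / 0.3545 ≈ 516.8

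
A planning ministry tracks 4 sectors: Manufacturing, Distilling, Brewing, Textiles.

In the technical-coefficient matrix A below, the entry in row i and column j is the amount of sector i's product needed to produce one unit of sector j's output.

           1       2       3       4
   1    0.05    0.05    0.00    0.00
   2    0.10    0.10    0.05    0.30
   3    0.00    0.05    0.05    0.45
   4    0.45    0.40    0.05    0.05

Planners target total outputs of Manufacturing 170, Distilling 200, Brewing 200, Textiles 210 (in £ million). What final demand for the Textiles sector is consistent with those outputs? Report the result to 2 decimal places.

I − A =
  [   0.95    -0.05     0.00     0.00]
  [  -0.10     0.90    -0.05    -0.30]
  [   0.00    -0.05     0.95    -0.45]
  [  -0.45    -0.40    -0.05     0.95]
d = (I − A) x:
  d_1 = (+0.95)·170 + (-0.05)·200 + (+0.00)·200 + (+0.00)·210 = 151.50
  d_2 = (-0.10)·170 + (+0.90)·200 + (-0.05)·200 + (-0.30)·210 = 90.00
  d_3 = (+0.00)·170 + (-0.05)·200 + (+0.95)·200 + (-0.45)·210 = 85.50
  d_4 = (-0.45)·170 + (-0.40)·200 + (-0.05)·200 + (+0.95)·210 = 33.00

d_4 = 33.00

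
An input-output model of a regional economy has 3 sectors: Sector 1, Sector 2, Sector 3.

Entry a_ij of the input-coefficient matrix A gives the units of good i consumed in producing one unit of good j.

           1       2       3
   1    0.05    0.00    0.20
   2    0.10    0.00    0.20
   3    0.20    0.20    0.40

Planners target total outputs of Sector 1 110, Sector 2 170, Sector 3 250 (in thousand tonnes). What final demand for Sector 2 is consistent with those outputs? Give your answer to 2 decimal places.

d_2 = 109.00

I − A =
  [   0.95     0.00    -0.20]
  [  -0.10     1.00    -0.20]
  [  -0.20    -0.20     0.60]
d = (I − A) x:
  d_1 = (+0.95)·110 + (+0.00)·170 + (-0.20)·250 = 54.50
  d_2 = (-0.10)·110 + (+1.00)·170 + (-0.20)·250 = 109.00
  d_3 = (-0.20)·110 + (-0.20)·170 + (+0.60)·250 = 94.00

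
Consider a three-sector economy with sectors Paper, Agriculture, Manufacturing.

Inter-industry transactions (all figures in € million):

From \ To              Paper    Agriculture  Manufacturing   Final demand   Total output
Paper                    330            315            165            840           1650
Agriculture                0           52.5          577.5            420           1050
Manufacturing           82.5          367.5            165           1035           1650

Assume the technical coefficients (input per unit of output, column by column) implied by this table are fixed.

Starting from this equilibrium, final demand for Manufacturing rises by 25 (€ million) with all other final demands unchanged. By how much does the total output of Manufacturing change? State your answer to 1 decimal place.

Technical coefficients a_ij = z_ij / X_j:
  a_PP = 330/1650 = 0.20, a_AP = 0/1650 = 0.00, a_MP = 82.5/1650 = 0.05
  a_PA = 315/1050 = 0.30, a_AA = 52.5/1050 = 0.05, a_MA = 367.5/1050 = 0.35
  a_PM = 165/1650 = 0.10, a_AM = 577.5/1650 = 0.35, a_MM = 165/1650 = 0.10
I − A =
  [   0.80    -0.30    -0.10]
  [   0.00     0.95    -0.35]
  [  -0.05    -0.35     0.90]
Cofactors of I−A, C_ij = (−1)^(i+j)·(minor ij) (rows/columns in the sector order above):
  C_11 = (0.95)(0.90) − (-0.35)(-0.35) = 0.7325
  C_12 = −[(0.00)(0.90) − (-0.35)(-0.05)] = 0.0175
  C_13 = (0.00)(-0.35) − (0.95)(-0.05) = 0.0475
  C_21 = −[(-0.30)(0.90) − (-0.10)(-0.35)] = 0.3050
  C_22 = (0.80)(0.90) − (-0.10)(-0.05) = 0.7150
  C_23 = −[(0.80)(-0.35) − (-0.30)(-0.05)] = 0.2950
  C_31 = (-0.30)(-0.35) − (-0.10)(0.95) = 0.2000
  C_32 = −[(0.80)(-0.35) − (-0.10)(0.00)] = 0.2800
  C_33 = (0.80)(0.95) − (-0.30)(0.00) = 0.7600
det(I−A) = Σ_j (I−A)_1j·C_1j = (0.80)(0.7325) + (-0.30)(0.0175) + (-0.10)(0.0475) = 0.5760
adj(I−A) = Cᵀ =
  [ 0.7325   0.3050   0.2000]
  [ 0.0175   0.7150   0.2800]
  [ 0.0475   0.2950   0.7600]
(I − A)⁻¹ = adj(I−A) / det(I−A) ≈
  [   1.2717     0.5295     0.3472]
  [   0.0304     1.2413     0.4861]
  [   0.0825     0.5122     1.3194]
Δx = (I − A)⁻¹ Δd with Δd having +25 in the Manufacturing component and 0 elsewhere.
So Δx_M = L_MM · (+25), where L_MM = adj(I−A)_MM / det(I−A) = 0.7600 / 0.5760.
Δx_M = 0.7600 × (+25) / 0.5760 = 19.00 / 0.5760 ≈ 33.0.

Δx_M = 33.0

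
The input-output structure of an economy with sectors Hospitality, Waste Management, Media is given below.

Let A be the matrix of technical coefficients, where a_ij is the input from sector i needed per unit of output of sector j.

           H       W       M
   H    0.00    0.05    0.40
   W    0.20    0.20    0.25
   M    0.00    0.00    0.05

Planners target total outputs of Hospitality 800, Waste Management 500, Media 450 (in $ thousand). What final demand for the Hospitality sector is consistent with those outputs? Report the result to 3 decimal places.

d_H = 595.000

I − A =
  [   1.00    -0.05    -0.40]
  [  -0.20     0.80    -0.25]
  [   0.00     0.00     0.95]
d = (I − A) x:
  d_H = (+1.00)·800 + (-0.05)·500 + (-0.40)·450 = 595.000
  d_W = (-0.20)·800 + (+0.80)·500 + (-0.25)·450 = 127.500
  d_M = (+0.00)·800 + (+0.00)·500 + (+0.95)·450 = 427.500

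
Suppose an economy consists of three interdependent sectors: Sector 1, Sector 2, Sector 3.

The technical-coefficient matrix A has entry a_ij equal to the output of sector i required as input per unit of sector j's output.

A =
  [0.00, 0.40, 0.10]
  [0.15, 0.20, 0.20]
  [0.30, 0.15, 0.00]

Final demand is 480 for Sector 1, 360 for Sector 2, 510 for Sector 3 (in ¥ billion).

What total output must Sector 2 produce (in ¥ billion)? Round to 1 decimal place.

I − A =
  [   1.00    -0.40    -0.10]
  [  -0.15     0.80    -0.20]
  [  -0.30    -0.15     1.00]
Cofactors of I−A, C_ij = (−1)^(i+j)·(minor ij) (rows/columns in the sector order above):
  C_11 = (0.80)(1.00) − (-0.20)(-0.15) = 0.7700
  C_12 = −[(-0.15)(1.00) − (-0.20)(-0.30)] = 0.2100
  C_13 = (-0.15)(-0.15) − (0.80)(-0.30) = 0.2625
  C_21 = −[(-0.40)(1.00) − (-0.10)(-0.15)] = 0.4150
  C_22 = (1.00)(1.00) − (-0.10)(-0.30) = 0.9700
  C_23 = −[(1.00)(-0.15) − (-0.40)(-0.30)] = 0.2700
  C_31 = (-0.40)(-0.20) − (-0.10)(0.80) = 0.1600
  C_32 = −[(1.00)(-0.20) − (-0.10)(-0.15)] = 0.2150
  C_33 = (1.00)(0.80) − (-0.40)(-0.15) = 0.7400
det(I−A) = Σ_j (I−A)_1j·C_1j = (1.00)(0.7700) + (-0.40)(0.2100) + (-0.10)(0.2625) = 0.65975
adj(I−A) = Cᵀ =
  [ 0.7700   0.4150   0.1600]
  [ 0.2100   0.9700   0.2150]
  [ 0.2625   0.2700   0.7400]
(I − A)⁻¹ = adj(I−A) / det(I−A) ≈
  [   1.1671     0.6290     0.2425]
  [   0.3183     1.4703     0.3259]
  [   0.3979     0.4092     1.1216]
x = (I − A)⁻¹ d = adj(I−A)·d / det(I−A), with det(I−A) = 0.65975:
  x_1 = (0.7700·480 + 0.4150·360 + 0.1600·510) / 0.65975 = 600.60 / 0.65975 ≈ 910.3
  x_2 = (0.2100·480 + 0.9700·360 + 0.2150·510) / 0.65975 = 559.65 / 0.65975 ≈ 848.3
  x_3 = (0.2625·480 + 0.2700·360 + 0.7400·510) / 0.65975 = 600.60 / 0.65975 ≈ 910.3

x_2 = 848.3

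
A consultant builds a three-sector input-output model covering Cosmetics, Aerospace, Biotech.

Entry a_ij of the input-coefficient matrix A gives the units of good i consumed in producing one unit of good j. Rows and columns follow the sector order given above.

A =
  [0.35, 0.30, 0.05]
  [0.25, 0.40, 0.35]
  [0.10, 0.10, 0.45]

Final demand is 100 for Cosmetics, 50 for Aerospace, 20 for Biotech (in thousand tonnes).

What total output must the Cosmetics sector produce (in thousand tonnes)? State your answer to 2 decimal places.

I − A =
  [   0.65    -0.30    -0.05]
  [  -0.25     0.60    -0.35]
  [  -0.10    -0.10     0.55]
Cofactors of I−A, C_ij = (−1)^(i+j)·(minor ij) (rows/columns in the sector order above):
  C_11 = (0.60)(0.55) − (-0.35)(-0.10) = 0.2950
  C_12 = −[(-0.25)(0.55) − (-0.35)(-0.10)] = 0.1725
  C_13 = (-0.25)(-0.10) − (0.60)(-0.10) = 0.0850
  C_21 = −[(-0.30)(0.55) − (-0.05)(-0.10)] = 0.1700
  C_22 = (0.65)(0.55) − (-0.05)(-0.10) = 0.3525
  C_23 = −[(0.65)(-0.10) − (-0.30)(-0.10)] = 0.0950
  C_31 = (-0.30)(-0.35) − (-0.05)(0.60) = 0.1350
  C_32 = −[(0.65)(-0.35) − (-0.05)(-0.25)] = 0.2400
  C_33 = (0.65)(0.60) − (-0.30)(-0.25) = 0.3150
det(I−A) = Σ_j (I−A)_1j·C_1j = (0.65)(0.2950) + (-0.30)(0.1725) + (-0.05)(0.0850) = 0.13575
adj(I−A) = Cᵀ =
  [ 0.2950   0.1700   0.1350]
  [ 0.1725   0.3525   0.2400]
  [ 0.0850   0.0950   0.3150]
(I − A)⁻¹ = adj(I−A) / det(I−A) ≈
  [   2.1731     1.2523     0.9945]
  [   1.2707     2.5967     1.7680]
  [   0.6262     0.6998     2.3204]
x = (I − A)⁻¹ d = adj(I−A)·d / det(I−A), with det(I−A) = 0.13575:
  x_C = (0.2950·100 + 0.1700·50 + 0.1350·20) / 0.13575 = 40.70 / 0.13575 ≈ 299.82
  x_A = (0.1725·100 + 0.3525·50 + 0.2400·20) / 0.13575 = 39.675 / 0.13575 ≈ 292.27
  x_B = (0.0850·100 + 0.0950·50 + 0.3150·20) / 0.13575 = 19.55 / 0.13575 ≈ 144.01

x_C = 299.82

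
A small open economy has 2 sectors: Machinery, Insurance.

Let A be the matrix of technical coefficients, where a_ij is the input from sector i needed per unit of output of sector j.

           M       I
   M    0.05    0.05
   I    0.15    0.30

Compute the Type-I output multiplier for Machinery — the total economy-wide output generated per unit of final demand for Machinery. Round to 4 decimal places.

m_M = 1.2928

I − A =
  [   0.95    -0.05]
  [  -0.15     0.70]
det(I−A) = (0.95)(0.70) − (-0.05)(-0.15) = 0.6575
adj(I−A) = [[0.70, 0.05], [0.15, 0.95]]
(I − A)⁻¹ = adj(I−A) / det(I−A) ≈
  [   1.06464     0.07605]
  [   0.22814     1.44487]
The output multiplier for sector j is the column-j sum of the Leontief inverse (I − A)⁻¹ = adj(I−A) / det(I−A).
Column M of adj(I−A): (0.70, 0.15); det(I−A) = 0.6575.
m_M = (0.70 + 0.15) / 0.6575 = 0.85 / 0.6575 ≈ 1.2928.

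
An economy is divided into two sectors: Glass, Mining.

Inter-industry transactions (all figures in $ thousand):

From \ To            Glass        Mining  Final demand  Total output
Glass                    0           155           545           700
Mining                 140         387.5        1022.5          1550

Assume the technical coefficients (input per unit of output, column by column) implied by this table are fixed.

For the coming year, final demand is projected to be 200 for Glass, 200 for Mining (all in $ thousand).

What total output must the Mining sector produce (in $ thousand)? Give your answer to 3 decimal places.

Technical coefficients a_ij = z_ij / X_j:
  a_GG = 0/700 = 0.00, a_MG = 140/700 = 0.20
  a_GM = 155/1550 = 0.10, a_MM = 387.5/1550 = 0.25
I − A =
  [   1.00    -0.10]
  [  -0.20     0.75]
det(I−A) = (1.00)(0.75) − (-0.10)(-0.20) = 0.7300
adj(I−A) = [[0.75, 0.10], [0.20, 1.00]]
(I − A)⁻¹ = adj(I−A) / det(I−A) ≈
  [   1.0274     0.1370]
  [   0.2740     1.3699]
x = (I − A)⁻¹ d = adj(I−A)·d / det(I−A), with det(I−A) = 0.7300:
  x_G = (0.75·200 + 0.10·200) / 0.7300 = 170.00 / 0.7300 ≈ 232.877
  x_M = (0.20·200 + 1.00·200) / 0.7300 = 240.00 / 0.7300 ≈ 328.767

x_M = 328.767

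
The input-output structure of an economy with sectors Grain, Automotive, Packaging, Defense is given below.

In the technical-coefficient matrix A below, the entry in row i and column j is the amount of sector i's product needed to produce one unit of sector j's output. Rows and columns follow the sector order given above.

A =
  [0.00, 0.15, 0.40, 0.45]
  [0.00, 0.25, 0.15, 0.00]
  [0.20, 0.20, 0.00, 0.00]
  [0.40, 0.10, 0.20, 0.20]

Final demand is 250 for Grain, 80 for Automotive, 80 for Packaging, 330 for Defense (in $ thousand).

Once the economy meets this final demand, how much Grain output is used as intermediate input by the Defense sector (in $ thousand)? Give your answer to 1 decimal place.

I − A =
  [   1.00    -0.15    -0.40    -0.45]
  [   0.00     0.75    -0.15     0.00]
  [  -0.20    -0.20     1.00     0.00]
  [  -0.40    -0.10    -0.20     0.80]
Compute the cofactors C_ij = (−1)^(i+j)·(3×3 minor ij) of I−A; the adjugate is their transpose:
adj(I−A) = Cᵀ =
  [ 0.57600   0.24700   0.33225   0.32400]
  [ 0.02400   0.53800   0.09300   0.01350]
  [ 0.12000   0.15700   0.46500   0.06750]
  [ 0.32100   0.23000   0.29400   0.65550]
det(I−A) = Σ_j (I−A)_1j·C_1j = (1.00)(0.57600) + (-0.15)(0.02400) + (-0.40)(0.12000) + (-0.45)(0.32100) = 0.37995
(I − A)⁻¹ = adj(I−A) / det(I−A) ≈
  [   1.5160     0.6501     0.8745     0.8527]
  [   0.0632     1.4160     0.2448     0.0355]
  [   0.3158     0.4132     1.2238     0.1777]
  [   0.8448     0.6053     0.7738     1.7252]
First solve x = (I − A)⁻¹ d = adj(I−A)·d / det(I−A); in particular x_D = (0.32100·250 + 0.23000·80 + 0.29400·80 + 0.65550·330) / 0.37995 = 338.485 / 0.37995 ≈ 890.867.
Intermediate flow from G to D: z_GD = a_GD · x_D = 0.45 × 338.485 / 0.37995 = 152.31825 / 0.37995 ≈ 400.9.

z_GD = 400.9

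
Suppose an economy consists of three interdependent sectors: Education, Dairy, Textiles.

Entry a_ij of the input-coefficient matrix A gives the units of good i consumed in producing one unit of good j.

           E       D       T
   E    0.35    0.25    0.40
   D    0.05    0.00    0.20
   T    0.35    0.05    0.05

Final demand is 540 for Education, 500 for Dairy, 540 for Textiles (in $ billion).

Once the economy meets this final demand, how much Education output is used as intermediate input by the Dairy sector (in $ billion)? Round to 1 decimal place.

I − A =
  [   0.65    -0.25    -0.40]
  [  -0.05     1.00    -0.20]
  [  -0.35    -0.05     0.95]
Cofactors of I−A, C_ij = (−1)^(i+j)·(minor ij) (rows/columns in the sector order above):
  C_11 = (1.00)(0.95) − (-0.20)(-0.05) = 0.9400
  C_12 = −[(-0.05)(0.95) − (-0.20)(-0.35)] = 0.1175
  C_13 = (-0.05)(-0.05) − (1.00)(-0.35) = 0.3525
  C_21 = −[(-0.25)(0.95) − (-0.40)(-0.05)] = 0.2575
  C_22 = (0.65)(0.95) − (-0.40)(-0.35) = 0.4775
  C_23 = −[(0.65)(-0.05) − (-0.25)(-0.35)] = 0.1200
  C_31 = (-0.25)(-0.20) − (-0.40)(1.00) = 0.4500
  C_32 = −[(0.65)(-0.20) − (-0.40)(-0.05)] = 0.1500
  C_33 = (0.65)(1.00) − (-0.25)(-0.05) = 0.6375
det(I−A) = Σ_j (I−A)_1j·C_1j = (0.65)(0.9400) + (-0.25)(0.1175) + (-0.40)(0.3525) = 0.440625
adj(I−A) = Cᵀ =
  [ 0.9400   0.2575   0.4500]
  [ 0.1175   0.4775   0.1500]
  [ 0.3525   0.1200   0.6375]
(I − A)⁻¹ = adj(I−A) / det(I−A) ≈
  [   2.1333     0.5844     1.0213]
  [   0.2667     1.0837     0.3404]
  [   0.8000     0.2723     1.4468]
First solve x = (I − A)⁻¹ d = adj(I−A)·d / det(I−A); in particular x_D = (0.1175·540 + 0.4775·500 + 0.1500·540) / 0.440625 = 383.20 / 0.440625 ≈ 869.674.
Intermediate flow from E to D: z_ED = a_ED · x_D = 0.25 × 383.20 / 0.440625 = 95.80 / 0.440625 ≈ 217.4.

z_ED = 217.4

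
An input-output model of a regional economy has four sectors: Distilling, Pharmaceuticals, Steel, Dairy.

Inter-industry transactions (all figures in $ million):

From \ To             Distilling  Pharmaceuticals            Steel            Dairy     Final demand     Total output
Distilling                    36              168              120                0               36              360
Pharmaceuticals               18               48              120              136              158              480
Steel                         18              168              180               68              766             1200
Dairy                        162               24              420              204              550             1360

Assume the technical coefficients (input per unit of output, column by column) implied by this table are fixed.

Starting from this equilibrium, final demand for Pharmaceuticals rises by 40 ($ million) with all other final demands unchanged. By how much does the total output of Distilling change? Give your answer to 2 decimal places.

Δx_1 = 22.51

Technical coefficients a_ij = z_ij / X_j:
  a_11 = 36/360 = 0.10, a_21 = 18/360 = 0.05, a_31 = 18/360 = 0.05, a_41 = 162/360 = 0.45
  a_12 = 168/480 = 0.35, a_22 = 48/480 = 0.10, a_32 = 168/480 = 0.35, a_42 = 24/480 = 0.05
  a_13 = 120/1200 = 0.10, a_23 = 120/1200 = 0.10, a_33 = 180/1200 = 0.15, a_43 = 420/1200 = 0.35
  a_14 = 0/1360 = 0.00, a_24 = 136/1360 = 0.10, a_34 = 68/1360 = 0.05, a_44 = 204/1360 = 0.15
I − A =
  [   0.90    -0.35    -0.10     0.00]
  [  -0.05     0.90    -0.10    -0.10]
  [  -0.05    -0.35     0.85    -0.05]
  [  -0.45    -0.05    -0.35     0.85]
Compute the cofactors C_ij = (−1)^(i+j)·(3×3 minor ij) of I−A; the adjugate is their transpose:
adj(I−A) = Cᵀ =
  [ 0.588000   0.276750   0.118000   0.039500]
  [ 0.081750   0.628000   0.116750   0.080750]
  [ 0.089000   0.292750   0.653375   0.072875]
  [ 0.352750   0.304000   0.338375   0.634125]
det(I−A) = Σ_j (I−A)_1j·C_1j = (0.90)(0.588000) + (-0.35)(0.081750) + (-0.10)(0.089000) + (0.00)(0.352750) = 0.4916875
(I − A)⁻¹ = adj(I−A) / det(I−A) ≈
  [   1.1959     0.5629     0.2400     0.0803]
  [   0.1663     1.2772     0.2374     0.1642]
  [   0.1810     0.5954     1.3288     0.1482]
  [   0.7174     0.6183     0.6882     1.2897]
Δx = (I − A)⁻¹ Δd with Δd having +40 in the Pharmaceuticals component and 0 elsewhere.
So Δx_1 = L_12 · (+40), where L_12 = adj(I−A)_12 / det(I−A) = 0.276750 / 0.4916875.
Δx_1 = 0.276750 × (+40) / 0.4916875 = 11.07 / 0.4916875 ≈ 22.51.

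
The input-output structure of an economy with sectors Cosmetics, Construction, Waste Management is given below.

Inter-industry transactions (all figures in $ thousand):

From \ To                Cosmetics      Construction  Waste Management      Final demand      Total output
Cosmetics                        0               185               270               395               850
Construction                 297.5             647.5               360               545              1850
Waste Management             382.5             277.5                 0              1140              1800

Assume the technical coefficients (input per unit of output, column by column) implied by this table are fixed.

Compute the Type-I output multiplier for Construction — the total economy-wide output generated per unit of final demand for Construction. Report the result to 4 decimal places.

m_2 = 2.3844

Technical coefficients a_ij = z_ij / X_j:
  a_11 = 0/850 = 0.00, a_21 = 297.5/850 = 0.35, a_31 = 382.5/850 = 0.45
  a_12 = 185/1850 = 0.10, a_22 = 647.5/1850 = 0.35, a_32 = 277.5/1850 = 0.15
  a_13 = 270/1800 = 0.15, a_23 = 360/1800 = 0.20, a_33 = 0/1800 = 0.00
I − A =
  [   1.00    -0.10    -0.15]
  [  -0.35     0.65    -0.20]
  [  -0.45    -0.15     1.00]
Cofactors of I−A, C_ij = (−1)^(i+j)·(minor ij) (rows/columns in the sector order above):
  C_11 = (0.65)(1.00) − (-0.20)(-0.15) = 0.6200
  C_12 = −[(-0.35)(1.00) − (-0.20)(-0.45)] = 0.4400
  C_13 = (-0.35)(-0.15) − (0.65)(-0.45) = 0.3450
  C_21 = −[(-0.10)(1.00) − (-0.15)(-0.15)] = 0.1225
  C_22 = (1.00)(1.00) − (-0.15)(-0.45) = 0.9325
  C_23 = −[(1.00)(-0.15) − (-0.10)(-0.45)] = 0.1950
  C_31 = (-0.10)(-0.20) − (-0.15)(0.65) = 0.1175
  C_32 = −[(1.00)(-0.20) − (-0.15)(-0.35)] = 0.2525
  C_33 = (1.00)(0.65) − (-0.10)(-0.35) = 0.6150
det(I−A) = Σ_j (I−A)_1j·C_1j = (1.00)(0.6200) + (-0.10)(0.4400) + (-0.15)(0.3450) = 0.52425
adj(I−A) = Cᵀ =
  [ 0.6200   0.1225   0.1175]
  [ 0.4400   0.9325   0.2525]
  [ 0.3450   0.1950   0.6150]
(I − A)⁻¹ = adj(I−A) / det(I−A) ≈
  [   1.18264     0.23367     0.22413]
  [   0.83929     1.77873     0.48164]
  [   0.65808     0.37196     1.17310]
The output multiplier for sector j is the column-j sum of the Leontief inverse (I − A)⁻¹ = adj(I−A) / det(I−A).
Column 2 of adj(I−A): (0.1225, 0.9325, 0.1950); det(I−A) = 0.52425.
m_2 = (0.1225 + 0.9325 + 0.1950) / 0.52425 = 1.25 / 0.52425 ≈ 2.3844.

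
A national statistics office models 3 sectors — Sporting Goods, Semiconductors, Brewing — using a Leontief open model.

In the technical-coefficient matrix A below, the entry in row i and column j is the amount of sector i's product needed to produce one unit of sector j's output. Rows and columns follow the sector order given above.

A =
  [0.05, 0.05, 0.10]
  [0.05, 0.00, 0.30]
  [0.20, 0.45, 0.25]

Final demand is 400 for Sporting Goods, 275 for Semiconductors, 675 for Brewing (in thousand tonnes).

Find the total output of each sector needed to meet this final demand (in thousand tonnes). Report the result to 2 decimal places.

x_1 = 621.61, x_2 = 763.18, x_3 = 1523.67

I − A =
  [   0.95    -0.05    -0.10]
  [  -0.05     1.00    -0.30]
  [  -0.20    -0.45     0.75]
Cofactors of I−A, C_ij = (−1)^(i+j)·(minor ij) (rows/columns in the sector order above):
  C_11 = (1.00)(0.75) − (-0.30)(-0.45) = 0.6150
  C_12 = −[(-0.05)(0.75) − (-0.30)(-0.20)] = 0.0975
  C_13 = (-0.05)(-0.45) − (1.00)(-0.20) = 0.2225
  C_21 = −[(-0.05)(0.75) − (-0.10)(-0.45)] = 0.0825
  C_22 = (0.95)(0.75) − (-0.10)(-0.20) = 0.6925
  C_23 = −[(0.95)(-0.45) − (-0.05)(-0.20)] = 0.4375
  C_31 = (-0.05)(-0.30) − (-0.10)(1.00) = 0.1150
  C_32 = −[(0.95)(-0.30) − (-0.10)(-0.05)] = 0.2900
  C_33 = (0.95)(1.00) − (-0.05)(-0.05) = 0.9475
det(I−A) = Σ_j (I−A)_1j·C_1j = (0.95)(0.6150) + (-0.05)(0.0975) + (-0.10)(0.2225) = 0.557125
adj(I−A) = Cᵀ =
  [ 0.6150   0.0825   0.1150]
  [ 0.0975   0.6925   0.2900]
  [ 0.2225   0.4375   0.9475]
(I − A)⁻¹ = adj(I−A) / det(I−A) ≈
  [   1.1039     0.1481     0.2064]
  [   0.1750     1.2430     0.5205]
  [   0.3994     0.7853     1.7007]
x = (I − A)⁻¹ d = adj(I−A)·d / det(I−A), with det(I−A) = 0.557125:
  x_1 = (0.6150·400 + 0.0825·275 + 0.1150·675) / 0.557125 = 346.3125 / 0.557125 ≈ 621.61
  x_2 = (0.0975·400 + 0.6925·275 + 0.2900·675) / 0.557125 = 425.1875 / 0.557125 ≈ 763.18
  x_3 = (0.2225·400 + 0.4375·275 + 0.9475·675) / 0.557125 = 848.875 / 0.557125 ≈ 1523.67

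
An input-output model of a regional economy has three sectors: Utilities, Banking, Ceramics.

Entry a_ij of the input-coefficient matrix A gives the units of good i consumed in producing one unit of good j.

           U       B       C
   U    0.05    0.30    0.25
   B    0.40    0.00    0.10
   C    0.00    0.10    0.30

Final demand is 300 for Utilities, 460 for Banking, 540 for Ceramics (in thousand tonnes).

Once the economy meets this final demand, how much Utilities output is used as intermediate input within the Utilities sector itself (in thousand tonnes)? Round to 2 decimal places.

z_UU = 41.52

I − A =
  [   0.95    -0.30    -0.25]
  [  -0.40     1.00    -0.10]
  [   0.00    -0.10     0.70]
Cofactors of I−A, C_ij = (−1)^(i+j)·(minor ij) (rows/columns in the sector order above):
  C_11 = (1.00)(0.70) − (-0.10)(-0.10) = 0.6900
  C_12 = −[(-0.40)(0.70) − (-0.10)(0.00)] = 0.2800
  C_13 = (-0.40)(-0.10) − (1.00)(0.00) = 0.0400
  C_21 = −[(-0.30)(0.70) − (-0.25)(-0.10)] = 0.2350
  C_22 = (0.95)(0.70) − (-0.25)(0.00) = 0.6650
  C_23 = −[(0.95)(-0.10) − (-0.30)(0.00)] = 0.0950
  C_31 = (-0.30)(-0.10) − (-0.25)(1.00) = 0.2800
  C_32 = −[(0.95)(-0.10) − (-0.25)(-0.40)] = 0.1950
  C_33 = (0.95)(1.00) − (-0.30)(-0.40) = 0.8300
det(I−A) = Σ_j (I−A)_1j·C_1j = (0.95)(0.6900) + (-0.30)(0.2800) + (-0.25)(0.0400) = 0.5615
adj(I−A) = Cᵀ =
  [ 0.6900   0.2350   0.2800]
  [ 0.2800   0.6650   0.1950]
  [ 0.0400   0.0950   0.8300]
(I − A)⁻¹ = adj(I−A) / det(I−A) ≈
  [   1.2289     0.4185     0.4987]
  [   0.4987     1.1843     0.3473]
  [   0.0712     0.1692     1.4782]
First solve x = (I − A)⁻¹ d = adj(I−A)·d / det(I−A); in particular x_U = (0.6900·300 + 0.2350·460 + 0.2800·540) / 0.5615 = 466.30 / 0.5615 ≈ 830.4541.
Intermediate flow from U to U: z_UU = a_UU · x_U = 0.05 × 466.30 / 0.5615 = 23.315 / 0.5615 ≈ 41.52.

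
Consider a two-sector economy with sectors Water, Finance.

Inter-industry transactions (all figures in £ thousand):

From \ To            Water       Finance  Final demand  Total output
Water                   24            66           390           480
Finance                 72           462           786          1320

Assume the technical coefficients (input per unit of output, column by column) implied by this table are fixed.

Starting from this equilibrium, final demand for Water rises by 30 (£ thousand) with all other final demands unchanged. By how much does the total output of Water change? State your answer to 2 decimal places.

Δx_1 = 31.97

Technical coefficients a_ij = z_ij / X_j:
  a_11 = 24/480 = 0.05, a_21 = 72/480 = 0.15
  a_12 = 66/1320 = 0.05, a_22 = 462/1320 = 0.35
I − A =
  [   0.95    -0.05]
  [  -0.15     0.65]
det(I−A) = (0.95)(0.65) − (-0.05)(-0.15) = 0.6100
adj(I−A) = [[0.65, 0.05], [0.15, 0.95]]
(I − A)⁻¹ = adj(I−A) / det(I−A) ≈
  [   1.0656     0.0820]
  [   0.2459     1.5574]
Δx = (I − A)⁻¹ Δd with Δd having +30 in the Water component and 0 elsewhere.
So Δx_1 = L_11 · (+30), where L_11 = adj(I−A)_11 / det(I−A) = 0.65 / 0.6100.
Δx_1 = 0.65 × (+30) / 0.6100 = 19.50 / 0.6100 ≈ 31.97.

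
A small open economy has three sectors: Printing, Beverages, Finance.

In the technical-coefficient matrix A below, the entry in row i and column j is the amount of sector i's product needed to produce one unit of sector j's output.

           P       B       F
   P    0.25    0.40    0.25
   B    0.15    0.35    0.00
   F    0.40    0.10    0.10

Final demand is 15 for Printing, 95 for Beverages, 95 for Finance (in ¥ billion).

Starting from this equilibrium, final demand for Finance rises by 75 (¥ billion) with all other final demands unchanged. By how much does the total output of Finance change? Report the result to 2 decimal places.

Δx_F = 101.46

I − A =
  [   0.75    -0.40    -0.25]
  [  -0.15     0.65     0.00]
  [  -0.40    -0.10     0.90]
Cofactors of I−A, C_ij = (−1)^(i+j)·(minor ij) (rows/columns in the sector order above):
  C_11 = (0.65)(0.90) − (0.00)(-0.10) = 0.5850
  C_12 = −[(-0.15)(0.90) − (0.00)(-0.40)] = 0.1350
  C_13 = (-0.15)(-0.10) − (0.65)(-0.40) = 0.2750
  C_21 = −[(-0.40)(0.90) − (-0.25)(-0.10)] = 0.3850
  C_22 = (0.75)(0.90) − (-0.25)(-0.40) = 0.5750
  C_23 = −[(0.75)(-0.10) − (-0.40)(-0.40)] = 0.2350
  C_31 = (-0.40)(0.00) − (-0.25)(0.65) = 0.1625
  C_32 = −[(0.75)(0.00) − (-0.25)(-0.15)] = 0.0375
  C_33 = (0.75)(0.65) − (-0.40)(-0.15) = 0.4275
det(I−A) = Σ_j (I−A)_1j·C_1j = (0.75)(0.5850) + (-0.40)(0.1350) + (-0.25)(0.2750) = 0.3160
adj(I−A) = Cᵀ =
  [ 0.5850   0.3850   0.1625]
  [ 0.1350   0.5750   0.0375]
  [ 0.2750   0.2350   0.4275]
(I − A)⁻¹ = adj(I−A) / det(I−A) ≈
  [   1.8513     1.2184     0.5142]
  [   0.4272     1.8196     0.1187]
  [   0.8703     0.7437     1.3528]
Δx = (I − A)⁻¹ Δd with Δd having +75 in the Finance component and 0 elsewhere.
So Δx_F = L_FF · (+75), where L_FF = adj(I−A)_FF / det(I−A) = 0.4275 / 0.3160.
Δx_F = 0.4275 × (+75) / 0.3160 = 32.0625 / 0.3160 ≈ 101.46.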